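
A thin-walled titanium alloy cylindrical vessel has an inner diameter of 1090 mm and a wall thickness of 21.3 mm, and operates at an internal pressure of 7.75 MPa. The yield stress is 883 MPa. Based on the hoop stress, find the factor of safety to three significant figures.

σ_h = pD/(2t) = 7.75×1090/(2×21.3) = 198.3 MPa.
n = 883/198.3 = 4.453.

n = 4.45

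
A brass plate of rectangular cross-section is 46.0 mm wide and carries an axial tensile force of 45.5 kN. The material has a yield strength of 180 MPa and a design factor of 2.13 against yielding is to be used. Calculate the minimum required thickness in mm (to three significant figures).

t = 11.7 mm

σ_allow = 180/2.13 = 84.51 MPa.
Required area A = F/σ_allow = 45500/84.51 = 538.4 mm².
t = A/w = 538.4/46.0 = 11.70 mm.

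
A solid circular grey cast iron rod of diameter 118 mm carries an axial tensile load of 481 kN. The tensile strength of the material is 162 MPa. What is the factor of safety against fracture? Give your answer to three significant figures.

n = 3.68

A = πd²/4 = 10940 mm².
σ = F/A = 481000/10940 = 43.98 MPa.
n = 162/43.98 = 3.683.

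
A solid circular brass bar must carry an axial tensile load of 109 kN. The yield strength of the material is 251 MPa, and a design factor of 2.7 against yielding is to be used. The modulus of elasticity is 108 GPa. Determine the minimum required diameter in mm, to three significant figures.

Allowable stress σ_allow = 251/2.7 = 92.96 MPa.
Required area A = F/σ_allow = 109000/92.96 = 1173 mm².
A = πd²/4 → d = √(4A/π) = 38.64 mm.

d = 38.6 mm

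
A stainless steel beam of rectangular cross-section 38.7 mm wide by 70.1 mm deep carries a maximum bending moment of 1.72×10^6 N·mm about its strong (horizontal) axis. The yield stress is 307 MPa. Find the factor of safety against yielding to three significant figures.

n = 5.66

Section modulus S = bh²/6 = 38.7×70.1²/6 = 31700 mm³.
σ = M/S = 1720000/31700 = 54.27 MPa.
n = 307/54.27 = 5.657.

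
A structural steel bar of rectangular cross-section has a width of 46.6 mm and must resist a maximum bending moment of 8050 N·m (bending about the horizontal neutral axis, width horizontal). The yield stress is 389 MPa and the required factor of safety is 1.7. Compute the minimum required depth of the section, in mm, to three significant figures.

h = 67.3 mm

σ_allow = 389/1.7 = 228.8 MPa.
For a rectangular section σ = 6M/(bh²), so h² = 6M/(b σ_allow) = 6×8050000/(46.6×228.8) = 4530 mm².
h = 67.30 mm.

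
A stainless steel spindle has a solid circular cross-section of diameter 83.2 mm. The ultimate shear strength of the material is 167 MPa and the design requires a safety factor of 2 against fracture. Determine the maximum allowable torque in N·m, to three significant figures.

T_allow = 9440 N·m

τ_allow = 167/2 = 83.50 MPa.
For a solid shaft T_allow = τ_allow·πd³/16; πd³/16 = π×83.2³/16 = 113100 mm³.
T_allow = 83.50×113100 = 9.442×10^6 N·mm = 9442 N·m.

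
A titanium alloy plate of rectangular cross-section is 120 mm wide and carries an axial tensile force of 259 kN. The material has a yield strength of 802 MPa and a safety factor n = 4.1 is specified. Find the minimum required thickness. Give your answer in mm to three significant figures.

t = 11.0 mm

σ_allow = 802/4.1 = 195.6 MPa.
Required area A = F/σ_allow = 259000/195.6 = 1324 mm².
t = A/w = 1324/120 = 11.03 mm.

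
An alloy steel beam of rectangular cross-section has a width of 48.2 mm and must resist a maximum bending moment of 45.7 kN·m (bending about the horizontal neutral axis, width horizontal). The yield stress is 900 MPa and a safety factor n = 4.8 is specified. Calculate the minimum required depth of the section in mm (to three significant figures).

σ_allow = 900/4.8 = 187.5 MPa.
For a rectangular section σ = 6M/(bh²), so h² = 6M/(b σ_allow) = 6×4.5700×10^7/(48.2×187.5) = 30340 mm².
h = 174.2 mm.

h = 174 mm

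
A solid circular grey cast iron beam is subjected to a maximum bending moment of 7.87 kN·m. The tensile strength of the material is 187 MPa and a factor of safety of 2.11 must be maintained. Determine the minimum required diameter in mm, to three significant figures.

d = 96.7 mm

σ_allow = 187/2.11 = 88.63 MPa.
For a solid circular section σ = 32M/(πd³), so d³ = 32M/(π σ_allow) = 32×7870000/(π×88.63) = 904500 mm³.
d = 96.71 mm.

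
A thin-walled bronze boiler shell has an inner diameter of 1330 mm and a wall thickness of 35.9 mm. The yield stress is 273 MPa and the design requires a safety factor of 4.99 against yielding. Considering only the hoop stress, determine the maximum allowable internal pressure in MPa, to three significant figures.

σ_allow = 273/4.99 = 54.71 MPa.
σ_h = pD/(2t) → p_allow = 2σ_allow t/D = 2×54.71×35.9/1330 = 2.953 MPa.

p_allow = 2.95 MPa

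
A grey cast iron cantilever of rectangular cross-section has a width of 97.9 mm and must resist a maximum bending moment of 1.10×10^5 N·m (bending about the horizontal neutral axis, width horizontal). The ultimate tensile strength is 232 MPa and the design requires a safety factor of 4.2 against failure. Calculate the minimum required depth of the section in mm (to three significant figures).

h = 349 mm

σ_allow = 232/4.2 = 55.24 MPa.
For a rectangular section σ = 6M/(bh²), so h² = 6M/(b σ_allow) = 6×1.1000×10^8/(97.9×55.24) = 122000 mm².
h = 349.4 mm.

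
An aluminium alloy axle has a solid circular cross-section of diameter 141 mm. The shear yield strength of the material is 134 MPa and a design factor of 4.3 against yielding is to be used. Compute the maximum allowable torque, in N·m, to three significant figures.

T_allow = 17200 N·m

τ_allow = 134/4.3 = 31.16 MPa.
For a solid shaft T_allow = τ_allow·πd³/16; πd³/16 = π×141³/16 = 550400 mm³.
T_allow = 31.16×550400 = 1.715×10^7 N·mm = 17150 N·m.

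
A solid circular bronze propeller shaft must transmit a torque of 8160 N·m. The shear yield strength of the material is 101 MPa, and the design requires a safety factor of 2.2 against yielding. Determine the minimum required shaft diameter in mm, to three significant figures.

d = 96.7 mm

Allowable shear stress τ_allow = 101/2.2 = 45.91 MPa.
For a solid shaft τ = 16T/(πd³), so d³ = 16T/(π τ_allow) = 16×8160000/(π×45.91) = 905200 mm³.
d = (905200)^(1/3) = 96.74 mm.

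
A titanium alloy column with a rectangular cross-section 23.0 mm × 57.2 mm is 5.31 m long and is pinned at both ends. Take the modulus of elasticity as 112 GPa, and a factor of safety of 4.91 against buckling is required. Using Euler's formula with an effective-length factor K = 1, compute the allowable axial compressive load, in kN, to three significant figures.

P_allow = 0.463 kN

Buckling occurs about the weak axis: I_min = h·b³/12 = 57.2×23.0³/12 = 58000 mm⁴ (b = 23.0 mm is the smaller dimension).
Effective length L_e = KL = 1×5.31 m = 5310 mm.
Euler critical load P_cr = π²EI/L_e² = π²×112000×58000/5310² = 2274 N.
P_allow = P_cr/n = 2274/4.91 = 463.1 N.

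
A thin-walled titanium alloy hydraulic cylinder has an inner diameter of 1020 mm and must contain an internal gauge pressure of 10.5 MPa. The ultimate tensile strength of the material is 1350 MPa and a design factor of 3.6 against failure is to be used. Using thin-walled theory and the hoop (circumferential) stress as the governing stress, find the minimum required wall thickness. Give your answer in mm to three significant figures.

σ_allow = 1350/3.6 = 375.0 MPa.
Hoop stress σ_h = pD/(2t), so t = pD/(2σ_allow) = 10.5×1020/(2×375.0) = 14.28 mm.

t = 14.3 mm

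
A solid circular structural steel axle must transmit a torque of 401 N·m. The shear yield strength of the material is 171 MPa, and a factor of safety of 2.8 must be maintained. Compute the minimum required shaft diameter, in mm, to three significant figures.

Allowable shear stress τ_allow = 171/2.8 = 61.07 MPa.
For a solid shaft τ = 16T/(πd³), so d³ = 16T/(π τ_allow) = 16×401000/(π×61.07) = 33440 mm³.
d = (33440)^(1/3) = 32.22 mm.

d = 32.2 mm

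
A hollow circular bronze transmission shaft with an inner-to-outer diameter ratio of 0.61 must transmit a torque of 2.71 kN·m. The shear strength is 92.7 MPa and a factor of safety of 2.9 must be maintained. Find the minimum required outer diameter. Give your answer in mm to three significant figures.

τ_allow = 92.7/2.9 = 31.97 MPa.
For a hollow shaft τ = 16T/[πd_o³(1−k⁴)] with k = 0.61, so 1−k⁴ = 0.8615.
d_o³ = 16T/[π τ_allow (1−k⁴)] = 16×2710000/(π×31.97×0.8615) = 501200 mm³.
d_o = 79.43 mm.

d_o = 79.4 mm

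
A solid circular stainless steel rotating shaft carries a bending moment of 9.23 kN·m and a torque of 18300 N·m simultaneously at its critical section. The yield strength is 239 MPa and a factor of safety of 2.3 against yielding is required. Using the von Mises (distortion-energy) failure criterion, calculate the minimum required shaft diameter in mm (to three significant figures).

d = 122 mm

σ_allow = σ_y/n = 239/2.3 = 103.9 MPa.
For a solid shaft σ_b = 32M/(πd³) and τ = 16T/(πd³), so the von Mises stress is σ' = (16/πd³)·√(4M²+3T²).
√(4M²+3T²) = √(4×(9.230×10^6)² + 3×(1.830×10^7)²) = 3.668×10^7 N·mm.
d³ = 16×3.668×10^7/(π×103.9) = 1.798×10^6 mm³.
d = 121.6 mm.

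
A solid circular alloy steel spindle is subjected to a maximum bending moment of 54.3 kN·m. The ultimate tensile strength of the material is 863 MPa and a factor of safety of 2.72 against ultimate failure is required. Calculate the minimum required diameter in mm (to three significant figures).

σ_allow = 863/2.72 = 317.3 MPa.
For a solid circular section σ = 32M/(πd³), so d³ = 32M/(π σ_allow) = 32×5.4300×10^7/(π×317.3) = 1.743×10^6 mm³.
d = 120.4 mm.

d = 120 mm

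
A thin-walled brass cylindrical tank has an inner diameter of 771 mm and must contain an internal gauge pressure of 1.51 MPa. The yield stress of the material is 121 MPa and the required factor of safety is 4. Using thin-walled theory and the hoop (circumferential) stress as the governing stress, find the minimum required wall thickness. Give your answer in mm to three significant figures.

σ_allow = 121/4 = 30.25 MPa.
Hoop stress σ_h = pD/(2t), so t = pD/(2σ_allow) = 1.51×771/(2×30.25) = 19.24 mm.

t = 19.2 mm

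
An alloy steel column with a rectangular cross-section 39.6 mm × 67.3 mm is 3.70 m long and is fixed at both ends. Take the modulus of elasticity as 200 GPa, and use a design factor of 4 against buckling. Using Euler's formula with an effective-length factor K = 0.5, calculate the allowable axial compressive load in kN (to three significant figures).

P_allow = 50.2 kN

Buckling occurs about the weak axis: I_min = h·b³/12 = 67.3×39.6³/12 = 348300 mm⁴ (b = 39.6 mm is the smaller dimension).
Effective length L_e = KL = 0.5×3.70 m = 1850 mm.
Euler critical load P_cr = π²EI/L_e² = π²×200000×348300/1850² = 200900 N.
P_allow = P_cr/n = 200900/4 = 50220 N.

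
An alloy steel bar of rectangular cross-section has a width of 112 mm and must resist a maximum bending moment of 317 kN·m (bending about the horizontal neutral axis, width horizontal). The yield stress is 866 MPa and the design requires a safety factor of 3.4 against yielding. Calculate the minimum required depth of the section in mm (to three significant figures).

h = 258 mm

σ_allow = 866/3.4 = 254.7 MPa.
For a rectangular section σ = 6M/(bh²), so h² = 6M/(b σ_allow) = 6×3.1700×10^8/(112×254.7) = 66670 mm².
h = 258.2 mm.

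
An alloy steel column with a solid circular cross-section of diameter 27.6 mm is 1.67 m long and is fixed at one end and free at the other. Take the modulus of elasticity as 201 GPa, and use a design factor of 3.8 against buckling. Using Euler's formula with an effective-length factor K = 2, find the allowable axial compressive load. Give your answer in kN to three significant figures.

P_allow = 1.33 kN

I = πd⁴/64 = π×27.6⁴/64 = 28480 mm⁴.
Effective length L_e = KL = 2×1.67 m = 3340 mm.
Euler critical load P_cr = π²EI/L_e² = π²×201000×28480/3340² = 5065 N.
P_allow = P_cr/n = 5065/3.8 = 1333 N.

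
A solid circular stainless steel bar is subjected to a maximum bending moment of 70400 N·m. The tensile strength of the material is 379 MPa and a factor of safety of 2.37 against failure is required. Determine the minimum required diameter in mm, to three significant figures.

σ_allow = 379/2.37 = 159.9 MPa.
For a solid circular section σ = 32M/(πd³), so d³ = 32M/(π σ_allow) = 32×7.0400×10^7/(π×159.9) = 4.484×10^6 mm³.
d = 164.9 mm.

d = 165 mm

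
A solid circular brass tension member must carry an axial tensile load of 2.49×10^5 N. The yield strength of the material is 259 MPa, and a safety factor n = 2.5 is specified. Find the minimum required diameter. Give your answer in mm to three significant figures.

d = 55.3 mm

Allowable stress σ_allow = 259/2.5 = 103.6 MPa.
Required area A = F/σ_allow = 249000/103.6 = 2403 mm².
A = πd²/4 → d = √(4A/π) = 55.32 mm.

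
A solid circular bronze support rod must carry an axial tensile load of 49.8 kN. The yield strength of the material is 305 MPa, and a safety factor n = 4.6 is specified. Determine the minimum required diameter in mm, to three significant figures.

Allowable stress σ_allow = 305/4.6 = 66.30 MPa.
Required area A = F/σ_allow = 49800/66.30 = 751.1 mm².
A = πd²/4 → d = √(4A/π) = 30.92 mm.

d = 30.9 mm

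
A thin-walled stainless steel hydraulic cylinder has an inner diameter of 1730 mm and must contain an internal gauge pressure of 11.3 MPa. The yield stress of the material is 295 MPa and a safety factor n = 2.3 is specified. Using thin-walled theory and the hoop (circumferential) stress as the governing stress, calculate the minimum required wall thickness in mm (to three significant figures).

σ_allow = 295/2.3 = 128.3 MPa.
Hoop stress σ_h = pD/(2t), so t = pD/(2σ_allow) = 11.3×1730/(2×128.3) = 76.21 mm.

t = 76.2 mm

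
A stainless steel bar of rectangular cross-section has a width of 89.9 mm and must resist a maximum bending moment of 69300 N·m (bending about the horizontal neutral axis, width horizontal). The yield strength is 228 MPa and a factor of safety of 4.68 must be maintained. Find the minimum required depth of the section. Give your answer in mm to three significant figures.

σ_allow = 228/4.68 = 48.72 MPa.
For a rectangular section σ = 6M/(bh²), so h² = 6M/(b σ_allow) = 6×6.9300×10^7/(89.9×48.72) = 94940 mm².
h = 308.1 mm.

h = 308 mm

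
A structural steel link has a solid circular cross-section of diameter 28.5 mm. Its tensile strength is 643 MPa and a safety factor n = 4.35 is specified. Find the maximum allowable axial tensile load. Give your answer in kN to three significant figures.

σ_allow = 643/4.35 = 147.8 MPa.
A = πd²/4 = π×28.5²/4 = 637.9 mm².
F_allow = σ_allow × A = 147.8×637.9 = 94300 N.

F_allow = 94.3 kN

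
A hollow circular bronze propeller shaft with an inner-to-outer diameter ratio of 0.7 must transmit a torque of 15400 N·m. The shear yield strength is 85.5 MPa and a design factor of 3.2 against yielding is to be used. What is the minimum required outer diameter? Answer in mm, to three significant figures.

d_o = 157 mm

τ_allow = 85.5/3.2 = 26.72 MPa.
For a hollow shaft τ = 16T/[πd_o³(1−k⁴)] with k = 0.7, so 1−k⁴ = 0.7599.
d_o³ = 16T/[π τ_allow (1−k⁴)] = 16×1.5400×10^7/(π×26.72×0.7599) = 3.863×10^6 mm³.
d_o = 156.9 mm.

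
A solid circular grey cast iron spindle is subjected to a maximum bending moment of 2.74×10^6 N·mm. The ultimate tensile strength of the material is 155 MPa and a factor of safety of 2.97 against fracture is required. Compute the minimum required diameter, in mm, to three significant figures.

d = 81.2 mm

σ_allow = 155/2.97 = 52.19 MPa.
For a solid circular section σ = 32M/(πd³), so d³ = 32M/(π σ_allow) = 32×2740000/(π×52.19) = 534800 mm³.
d = 81.17 mm.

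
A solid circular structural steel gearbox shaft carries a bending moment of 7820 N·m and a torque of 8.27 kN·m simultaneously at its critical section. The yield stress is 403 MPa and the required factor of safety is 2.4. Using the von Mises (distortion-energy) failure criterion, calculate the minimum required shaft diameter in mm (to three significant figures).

d = 86.3 mm

σ_allow = σ_y/n = 403/2.4 = 167.9 MPa.
For a solid shaft σ_b = 32M/(πd³) and τ = 16T/(πd³), so the von Mises stress is σ' = (16/πd³)·√(4M²+3T²).
√(4M²+3T²) = √(4×(7.820×10^6)² + 3×(8.270×10^6)²) = 2.121×10^7 N·mm.
d³ = 16×2.121×10^7/(π×167.9) = 643300 mm³.
d = 86.32 mm.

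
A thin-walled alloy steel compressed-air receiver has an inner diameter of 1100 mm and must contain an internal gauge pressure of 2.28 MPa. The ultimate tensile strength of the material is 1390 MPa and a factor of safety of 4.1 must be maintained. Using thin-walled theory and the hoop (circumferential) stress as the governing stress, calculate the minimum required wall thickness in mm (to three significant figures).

t = 3.70 mm

σ_allow = 1390/4.1 = 339.0 MPa.
Hoop stress σ_h = pD/(2t), so t = pD/(2σ_allow) = 2.28×1100/(2×339.0) = 3.699 mm.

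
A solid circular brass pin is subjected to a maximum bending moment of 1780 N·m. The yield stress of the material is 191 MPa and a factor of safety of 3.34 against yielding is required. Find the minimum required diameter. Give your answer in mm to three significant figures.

σ_allow = 191/3.34 = 57.19 MPa.
For a solid circular section σ = 32M/(πd³), so d³ = 32M/(π σ_allow) = 32×1780000/(π×57.19) = 317100 mm³.
d = 68.19 mm.

d = 68.2 mm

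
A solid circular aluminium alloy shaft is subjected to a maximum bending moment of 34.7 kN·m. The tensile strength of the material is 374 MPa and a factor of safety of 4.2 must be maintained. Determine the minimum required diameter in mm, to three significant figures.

σ_allow = 374/4.2 = 89.05 MPa.
For a solid circular section σ = 32M/(πd³), so d³ = 32M/(π σ_allow) = 32×3.4700×10^7/(π×89.05) = 3.969×10^6 mm³.
d = 158.3 mm.

d = 158 mm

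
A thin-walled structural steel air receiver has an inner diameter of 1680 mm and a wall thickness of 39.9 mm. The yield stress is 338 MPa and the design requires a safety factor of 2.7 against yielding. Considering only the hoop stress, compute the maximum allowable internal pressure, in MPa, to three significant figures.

σ_allow = 338/2.7 = 125.2 MPa.
σ_h = pD/(2t) → p_allow = 2σ_allow t/D = 2×125.2×39.9/1680 = 5.946 MPa.

p_allow = 5.95 MPa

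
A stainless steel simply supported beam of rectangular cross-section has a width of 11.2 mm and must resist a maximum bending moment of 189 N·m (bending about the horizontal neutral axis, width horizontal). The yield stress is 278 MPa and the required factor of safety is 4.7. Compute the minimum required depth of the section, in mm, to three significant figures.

σ_allow = 278/4.7 = 59.15 MPa.
For a rectangular section σ = 6M/(bh²), so h² = 6M/(b σ_allow) = 6×189000/(11.2×59.15) = 1712 mm².
h = 41.37 mm.

h = 41.4 mm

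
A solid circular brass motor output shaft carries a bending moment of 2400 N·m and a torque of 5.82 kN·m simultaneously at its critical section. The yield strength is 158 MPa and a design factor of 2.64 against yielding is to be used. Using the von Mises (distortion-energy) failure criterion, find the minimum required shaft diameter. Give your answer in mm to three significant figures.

d = 98.3 mm

σ_allow = σ_y/n = 158/2.64 = 59.85 MPa.
For a solid shaft σ_b = 32M/(πd³) and τ = 16T/(πd³), so the von Mises stress is σ' = (16/πd³)·√(4M²+3T²).
√(4M²+3T²) = √(4×(2.400×10^6)² + 3×(5.820×10^6)²) = 1.116×10^7 N·mm.
d³ = 16×1.116×10^7/(π×59.85) = 950100 mm³.
d = 98.31 mm.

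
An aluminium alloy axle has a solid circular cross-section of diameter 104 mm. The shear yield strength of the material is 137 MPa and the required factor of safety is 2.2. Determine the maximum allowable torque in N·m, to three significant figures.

τ_allow = 137/2.2 = 62.27 MPa.
For a solid shaft T_allow = τ_allow·πd³/16; πd³/16 = π×104³/16 = 220900 mm³.
T_allow = 62.27×220900 = 1.375×10^7 N·mm = 13750 N·m.

T_allow = 13800 N·m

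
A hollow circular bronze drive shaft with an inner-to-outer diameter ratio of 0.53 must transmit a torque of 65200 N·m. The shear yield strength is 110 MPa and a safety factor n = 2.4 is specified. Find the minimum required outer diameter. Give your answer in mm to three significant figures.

d_o = 199 mm

τ_allow = 110/2.4 = 45.83 MPa.
For a hollow shaft τ = 16T/[πd_o³(1−k⁴)] with k = 0.53, so 1−k⁴ = 0.9211.
d_o³ = 16T/[π τ_allow (1−k⁴)] = 16×6.5200×10^7/(π×45.83×0.9211) = 7.866×10^6 mm³.
d_o = 198.9 mm.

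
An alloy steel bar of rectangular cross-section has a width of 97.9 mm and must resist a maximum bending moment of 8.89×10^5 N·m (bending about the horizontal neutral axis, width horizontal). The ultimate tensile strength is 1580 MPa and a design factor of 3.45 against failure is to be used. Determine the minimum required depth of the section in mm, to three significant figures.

σ_allow = 1580/3.45 = 458.0 MPa.
For a rectangular section σ = 6M/(bh²), so h² = 6M/(b σ_allow) = 6×8.8900×10^8/(97.9×458.0) = 119000 mm².
h = 344.9 mm.

h = 345 mm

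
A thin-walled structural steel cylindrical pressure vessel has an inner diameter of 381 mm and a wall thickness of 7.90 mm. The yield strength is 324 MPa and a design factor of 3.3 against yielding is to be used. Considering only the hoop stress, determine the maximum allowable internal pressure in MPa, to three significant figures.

p_allow = 4.07 MPa

σ_allow = 324/3.3 = 98.18 MPa.
σ_h = pD/(2t) → p_allow = 2σ_allow t/D = 2×98.18×7.90/381 = 4.072 MPa.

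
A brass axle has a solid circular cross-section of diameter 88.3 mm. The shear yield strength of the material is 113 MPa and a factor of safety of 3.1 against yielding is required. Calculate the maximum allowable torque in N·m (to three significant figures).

T_allow = 4930 N·m

τ_allow = 113/3.1 = 36.45 MPa.
For a solid shaft T_allow = τ_allow·πd³/16; πd³/16 = π×88.3³/16 = 135200 mm³.
T_allow = 36.45×135200 = 4.928×10^6 N·mm = 4928 N·m.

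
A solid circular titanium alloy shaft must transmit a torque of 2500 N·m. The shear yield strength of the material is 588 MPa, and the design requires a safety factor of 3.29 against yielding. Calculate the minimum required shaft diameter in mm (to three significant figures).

d = 41.5 mm

Allowable shear stress τ_allow = 588/3.29 = 178.7 MPa.
For a solid shaft τ = 16T/(πd³), so d³ = 16T/(π τ_allow) = 16×2500000/(π×178.7) = 71240 mm³.
d = (71240)^(1/3) = 41.45 mm.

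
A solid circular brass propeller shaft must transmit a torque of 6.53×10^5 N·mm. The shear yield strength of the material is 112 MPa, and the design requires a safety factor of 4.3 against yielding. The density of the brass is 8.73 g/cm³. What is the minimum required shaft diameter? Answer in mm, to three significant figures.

Allowable shear stress τ_allow = 112/4.3 = 26.05 MPa.
For a solid shaft τ = 16T/(πd³), so d³ = 16T/(π τ_allow) = 16×653000/(π×26.05) = 127700 mm³.
d = (127700)^(1/3) = 50.36 mm.

d = 50.4 mm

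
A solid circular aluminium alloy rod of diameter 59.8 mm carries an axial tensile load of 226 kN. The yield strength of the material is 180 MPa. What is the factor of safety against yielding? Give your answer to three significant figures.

n = 2.24

A = πd²/4 = 2809 mm².
σ = F/A = 226000/2809 = 80.47 MPa.
n = 180/80.47 = 2.237.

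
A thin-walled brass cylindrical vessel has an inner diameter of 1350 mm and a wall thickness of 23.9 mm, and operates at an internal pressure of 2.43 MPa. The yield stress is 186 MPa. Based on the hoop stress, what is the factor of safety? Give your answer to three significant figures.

n = 2.71

σ_h = pD/(2t) = 2.43×1350/(2×23.9) = 68.63 MPa.
n = 186/68.63 = 2.710.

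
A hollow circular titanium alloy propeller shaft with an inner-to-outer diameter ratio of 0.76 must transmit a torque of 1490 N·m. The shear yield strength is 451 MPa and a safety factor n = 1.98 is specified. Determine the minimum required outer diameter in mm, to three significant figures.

d_o = 36.8 mm

τ_allow = 451/1.98 = 227.8 MPa.
For a hollow shaft τ = 16T/[πd_o³(1−k⁴)] with k = 0.76, so 1−k⁴ = 0.6664.
d_o³ = 16T/[π τ_allow (1−k⁴)] = 16×1490000/(π×227.8×0.6664) = 49990 mm³.
d_o = 36.84 mm.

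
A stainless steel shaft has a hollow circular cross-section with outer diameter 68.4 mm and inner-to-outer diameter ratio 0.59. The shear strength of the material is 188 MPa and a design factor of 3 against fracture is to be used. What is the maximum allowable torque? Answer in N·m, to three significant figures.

τ_allow = 188/3 = 62.67 MPa.
For a hollow shaft T_allow = τ_allow·πd_o³(1−k⁴)/16 with 1−k⁴ = 0.8788, so πd_o³(1−k⁴)/16 = 55220 mm³.
T_allow = 62.67×55220 = 3.460×10^6 N·mm = 3460 N·m.

T_allow = 3460 N·m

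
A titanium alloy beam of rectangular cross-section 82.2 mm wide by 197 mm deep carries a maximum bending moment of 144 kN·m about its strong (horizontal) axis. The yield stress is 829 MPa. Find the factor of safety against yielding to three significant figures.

n = 3.06

Section modulus S = bh²/6 = 82.2×197²/6 = 531700 mm³.
σ = M/S = 1.4400×10^8/531700 = 270.8 MPa.
n = 829/270.8 = 3.061.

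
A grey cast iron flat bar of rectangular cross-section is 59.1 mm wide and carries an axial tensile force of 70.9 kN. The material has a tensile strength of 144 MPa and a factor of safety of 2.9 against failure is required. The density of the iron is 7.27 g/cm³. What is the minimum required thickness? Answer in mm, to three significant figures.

t = 24.2 mm

σ_allow = 144/2.9 = 49.66 MPa.
Required area A = F/σ_allow = 70900/49.66 = 1428 mm².
t = A/w = 1428/59.1 = 24.16 mm.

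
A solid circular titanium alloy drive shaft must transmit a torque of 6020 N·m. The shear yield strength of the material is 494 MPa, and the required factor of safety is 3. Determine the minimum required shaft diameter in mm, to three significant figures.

Allowable shear stress τ_allow = 494/3 = 164.7 MPa.
For a solid shaft τ = 16T/(πd³), so d³ = 16T/(π τ_allow) = 16×6020000/(π×164.7) = 186200 mm³.
d = (186200)^(1/3) = 57.10 mm.

d = 57.1 mm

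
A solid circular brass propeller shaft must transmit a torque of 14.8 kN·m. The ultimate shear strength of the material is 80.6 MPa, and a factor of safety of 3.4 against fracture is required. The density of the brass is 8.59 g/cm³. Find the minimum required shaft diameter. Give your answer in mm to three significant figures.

Allowable shear stress τ_allow = 80.6/3.4 = 23.71 MPa.
For a solid shaft τ = 16T/(πd³), so d³ = 16T/(π τ_allow) = 16×1.4800×10^7/(π×23.71) = 3.180×10^6 mm³.
d = (3.180×10^6)^(1/3) = 147.0 mm.

d = 147 mm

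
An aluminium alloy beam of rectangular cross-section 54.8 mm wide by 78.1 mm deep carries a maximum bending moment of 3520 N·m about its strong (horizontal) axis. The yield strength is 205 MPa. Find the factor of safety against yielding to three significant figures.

n = 3.24

Section modulus S = bh²/6 = 54.8×78.1²/6 = 55710 mm³.
σ = M/S = 3520000/55710 = 63.18 MPa.
n = 205/63.18 = 3.244.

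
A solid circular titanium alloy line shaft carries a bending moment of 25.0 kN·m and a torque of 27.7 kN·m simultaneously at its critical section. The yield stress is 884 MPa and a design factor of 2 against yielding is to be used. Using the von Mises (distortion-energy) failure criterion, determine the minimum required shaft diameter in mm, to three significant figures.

d = 92.8 mm

σ_allow = σ_y/n = 884/2 = 442.0 MPa.
For a solid shaft σ_b = 32M/(πd³) and τ = 16T/(πd³), so the von Mises stress is σ' = (16/πd³)·√(4M²+3T²).
√(4M²+3T²) = √(4×(2.500×10^7)² + 3×(2.770×10^7)²) = 6.930×10^7 N·mm.
d³ = 16×6.930×10^7/(π×442.0) = 798500 mm³.
d = 92.77 mm.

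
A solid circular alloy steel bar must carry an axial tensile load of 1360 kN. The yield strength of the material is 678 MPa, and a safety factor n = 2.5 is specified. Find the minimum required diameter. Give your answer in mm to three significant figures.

Allowable stress σ_allow = 678/2.5 = 271.2 MPa.
Required area A = F/σ_allow = 1360000/271.2 = 5015 mm².
A = πd²/4 → d = √(4A/π) = 79.91 mm.

d = 79.9 mm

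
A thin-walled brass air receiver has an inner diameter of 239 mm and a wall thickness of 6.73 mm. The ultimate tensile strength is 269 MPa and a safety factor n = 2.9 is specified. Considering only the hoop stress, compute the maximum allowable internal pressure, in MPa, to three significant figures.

σ_allow = 269/2.9 = 92.76 MPa.
σ_h = pD/(2t) → p_allow = 2σ_allow t/D = 2×92.76×6.73/239 = 5.224 MPa.

p_allow = 5.22 MPa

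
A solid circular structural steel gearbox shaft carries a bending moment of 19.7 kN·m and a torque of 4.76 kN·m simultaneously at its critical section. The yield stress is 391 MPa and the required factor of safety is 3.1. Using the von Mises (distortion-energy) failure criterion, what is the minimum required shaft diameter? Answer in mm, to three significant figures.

σ_allow = σ_y/n = 391/3.1 = 126.1 MPa.
For a solid shaft σ_b = 32M/(πd³) and τ = 16T/(πd³), so the von Mises stress is σ' = (16/πd³)·√(4M²+3T²).
√(4M²+3T²) = √(4×(1.970×10^7)² + 3×(4.760×10^6)²) = 4.025×10^7 N·mm.
d³ = 16×4.025×10^7/(π×126.1) = 1.625×10^6 mm³.
d = 117.6 mm.

d = 118 mm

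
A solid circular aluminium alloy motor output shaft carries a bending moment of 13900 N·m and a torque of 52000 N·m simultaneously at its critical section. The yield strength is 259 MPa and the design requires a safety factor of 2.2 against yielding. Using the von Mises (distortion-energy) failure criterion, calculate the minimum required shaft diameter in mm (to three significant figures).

σ_allow = σ_y/n = 259/2.2 = 117.7 MPa.
For a solid shaft σ_b = 32M/(πd³) and τ = 16T/(πd³), so the von Mises stress is σ' = (16/πd³)·√(4M²+3T²).
√(4M²+3T²) = √(4×(1.390×10^7)² + 3×(5.200×10^7)²) = 9.426×10^7 N·mm.
d³ = 16×9.426×10^7/(π×117.7) = 4.078×10^6 mm³.
d = 159.8 mm.

d = 160 mm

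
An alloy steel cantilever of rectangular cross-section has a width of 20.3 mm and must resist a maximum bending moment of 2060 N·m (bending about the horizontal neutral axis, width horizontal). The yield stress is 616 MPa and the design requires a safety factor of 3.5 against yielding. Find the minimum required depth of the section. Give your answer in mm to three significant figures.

σ_allow = 616/3.5 = 176.0 MPa.
For a rectangular section σ = 6M/(bh²), so h² = 6M/(b σ_allow) = 6×2060000/(20.3×176.0) = 3459 mm².
h = 58.82 mm.

h = 58.8 mm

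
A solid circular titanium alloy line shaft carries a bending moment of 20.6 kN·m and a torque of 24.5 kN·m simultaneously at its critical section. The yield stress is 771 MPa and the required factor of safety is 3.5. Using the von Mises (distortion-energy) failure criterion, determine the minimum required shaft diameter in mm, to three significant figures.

d = 111 mm

σ_allow = σ_y/n = 771/3.5 = 220.3 MPa.
For a solid shaft σ_b = 32M/(πd³) and τ = 16T/(πd³), so the von Mises stress is σ' = (16/πd³)·√(4M²+3T²).
√(4M²+3T²) = √(4×(2.060×10^7)² + 3×(2.450×10^7)²) = 5.915×10^7 N·mm.
d³ = 16×5.915×10^7/(π×220.3) = 1.367×10^6 mm³.
d = 111.0 mm.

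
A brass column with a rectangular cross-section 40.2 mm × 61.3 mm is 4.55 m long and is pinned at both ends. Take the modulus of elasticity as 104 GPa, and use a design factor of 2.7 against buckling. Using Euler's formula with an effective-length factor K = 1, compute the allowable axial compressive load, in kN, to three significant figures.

Buckling occurs about the weak axis: I_min = h·b³/12 = 61.3×40.2³/12 = 331900 mm⁴ (b = 40.2 mm is the smaller dimension).
Effective length L_e = KL = 1×4.55 m = 4550 mm.
Euler critical load P_cr = π²EI/L_e² = π²×104000×331900/4550² = 16450 N.
P_allow = P_cr/n = 16450/2.7 = 6094 N.

P_allow = 6.09 kN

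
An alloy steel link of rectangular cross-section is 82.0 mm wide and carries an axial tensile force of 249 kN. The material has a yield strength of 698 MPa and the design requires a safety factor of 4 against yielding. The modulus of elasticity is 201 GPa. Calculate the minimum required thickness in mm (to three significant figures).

t = 17.4 mm

σ_allow = 698/4 = 174.5 MPa.
Required area A = F/σ_allow = 249000/174.5 = 1427 mm².
t = A/w = 1427/82.0 = 17.40 mm.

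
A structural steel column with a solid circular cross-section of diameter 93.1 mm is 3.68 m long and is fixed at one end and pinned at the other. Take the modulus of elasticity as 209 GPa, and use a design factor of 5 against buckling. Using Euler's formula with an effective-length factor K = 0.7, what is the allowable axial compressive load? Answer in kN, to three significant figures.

P_allow = 229 kN

I = πd⁴/64 = π×93.1⁴/64 = 3.688×10^6 mm⁴.
Effective length L_e = KL = 0.7×3.68 m = 2576 mm.
Euler critical load P_cr = π²EI/L_e² = π²×209000×3.688×10^6/2576² = 1.146×10^6 N.
P_allow = P_cr/n = 1.146×10^6/5 = 229300 N.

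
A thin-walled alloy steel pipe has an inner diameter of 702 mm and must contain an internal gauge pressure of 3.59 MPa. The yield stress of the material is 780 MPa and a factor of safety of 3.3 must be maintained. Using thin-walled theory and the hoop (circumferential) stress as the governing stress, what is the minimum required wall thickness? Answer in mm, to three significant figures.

σ_allow = 780/3.3 = 236.4 MPa.
Hoop stress σ_h = pD/(2t), so t = pD/(2σ_allow) = 3.59×702/(2×236.4) = 5.331 mm.

t = 5.33 mm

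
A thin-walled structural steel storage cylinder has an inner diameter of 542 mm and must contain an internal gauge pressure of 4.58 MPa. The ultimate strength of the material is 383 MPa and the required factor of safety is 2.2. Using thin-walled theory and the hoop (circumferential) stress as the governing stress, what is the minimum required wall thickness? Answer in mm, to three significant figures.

σ_allow = 383/2.2 = 174.1 MPa.
Hoop stress σ_h = pD/(2t), so t = pD/(2σ_allow) = 4.58×542/(2×174.1) = 7.129 mm.

t = 7.13 mm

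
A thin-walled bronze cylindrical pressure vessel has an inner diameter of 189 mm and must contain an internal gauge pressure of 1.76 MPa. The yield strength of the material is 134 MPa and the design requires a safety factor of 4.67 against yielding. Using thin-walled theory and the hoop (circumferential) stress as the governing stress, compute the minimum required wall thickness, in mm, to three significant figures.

σ_allow = 134/4.67 = 28.69 MPa.
Hoop stress σ_h = pD/(2t), so t = pD/(2σ_allow) = 1.76×189/(2×28.69) = 5.796 mm.

t = 5.80 mm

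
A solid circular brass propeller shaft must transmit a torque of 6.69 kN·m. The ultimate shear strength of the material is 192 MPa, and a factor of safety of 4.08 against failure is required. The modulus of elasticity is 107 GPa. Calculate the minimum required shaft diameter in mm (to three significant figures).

d = 89.8 mm

Allowable shear stress τ_allow = 192/4.08 = 47.06 MPa.
For a solid shaft τ = 16T/(πd³), so d³ = 16T/(π τ_allow) = 16×6690000/(π×47.06) = 724000 mm³.
d = (724000)^(1/3) = 89.79 mm.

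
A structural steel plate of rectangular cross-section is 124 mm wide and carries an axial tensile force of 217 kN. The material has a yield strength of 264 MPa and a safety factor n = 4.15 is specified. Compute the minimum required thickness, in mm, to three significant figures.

σ_allow = 264/4.15 = 63.61 MPa.
Required area A = F/σ_allow = 217000/63.61 = 3411 mm².
t = A/w = 3411/124 = 27.51 mm.

t = 27.5 mm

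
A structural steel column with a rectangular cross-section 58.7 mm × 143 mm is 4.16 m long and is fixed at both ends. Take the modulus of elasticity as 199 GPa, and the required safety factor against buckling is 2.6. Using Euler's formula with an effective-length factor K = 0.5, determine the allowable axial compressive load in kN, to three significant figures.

P_allow = 421 kN

Buckling occurs about the weak axis: I_min = h·b³/12 = 143×58.7³/12 = 2.410×10^6 mm⁴ (b = 58.7 mm is the smaller dimension).
Effective length L_e = KL = 0.5×4.16 m = 2080 mm.
Euler critical load P_cr = π²EI/L_e² = π²×199000×2.410×10^6/2080² = 1.094×10^6 N.
P_allow = P_cr/n = 1.094×10^6/2.6 = 420800 N.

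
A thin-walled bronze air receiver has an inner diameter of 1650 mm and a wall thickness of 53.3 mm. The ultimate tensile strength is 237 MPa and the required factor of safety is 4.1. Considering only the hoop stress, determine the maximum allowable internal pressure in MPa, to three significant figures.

p_allow = 3.73 MPa

σ_allow = 237/4.1 = 57.80 MPa.
σ_h = pD/(2t) → p_allow = 2σ_allow t/D = 2×57.80×53.3/1650 = 3.735 MPa.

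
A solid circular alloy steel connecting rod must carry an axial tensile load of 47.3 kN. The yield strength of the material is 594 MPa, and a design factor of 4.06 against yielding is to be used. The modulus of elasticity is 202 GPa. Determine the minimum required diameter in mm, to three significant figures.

d = 20.3 mm

Allowable stress σ_allow = 594/4.06 = 146.3 MPa.
Required area A = F/σ_allow = 47300/146.3 = 323.3 mm².
A = πd²/4 → d = √(4A/π) = 20.29 mm.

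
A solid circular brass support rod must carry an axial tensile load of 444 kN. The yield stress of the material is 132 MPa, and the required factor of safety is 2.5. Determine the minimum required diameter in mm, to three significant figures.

Allowable stress σ_allow = 132/2.5 = 52.80 MPa.
Required area A = F/σ_allow = 444000/52.80 = 8409 mm².
A = πd²/4 → d = √(4A/π) = 103.5 mm.

d = 103 mm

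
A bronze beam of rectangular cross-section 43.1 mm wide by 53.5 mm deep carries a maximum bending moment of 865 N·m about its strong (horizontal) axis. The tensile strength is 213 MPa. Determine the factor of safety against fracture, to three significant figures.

n = 5.06

Section modulus S = bh²/6 = 43.1×53.5²/6 = 20560 mm³.
σ = M/S = 865000/20560 = 42.07 MPa.
n = 213/42.07 = 5.063.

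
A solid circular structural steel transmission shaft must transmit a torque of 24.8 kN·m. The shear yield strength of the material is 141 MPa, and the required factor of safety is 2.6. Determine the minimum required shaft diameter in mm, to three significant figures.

Allowable shear stress τ_allow = 141/2.6 = 54.23 MPa.
For a solid shaft τ = 16T/(πd³), so d³ = 16T/(π τ_allow) = 16×2.4800×10^7/(π×54.23) = 2.329×10^6 mm³.
d = (2.329×10^6)^(1/3) = 132.6 mm.

d = 133 mm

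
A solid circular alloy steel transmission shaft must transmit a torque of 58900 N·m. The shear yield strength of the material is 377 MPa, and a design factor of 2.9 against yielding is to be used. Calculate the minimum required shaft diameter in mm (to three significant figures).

Allowable shear stress τ_allow = 377/2.9 = 130.0 MPa.
For a solid shaft τ = 16T/(πd³), so d³ = 16T/(π τ_allow) = 16×5.8900×10^7/(π×130.0) = 2.308×10^6 mm³.
d = (2.308×10^6)^(1/3) = 132.1 mm.

d = 132 mm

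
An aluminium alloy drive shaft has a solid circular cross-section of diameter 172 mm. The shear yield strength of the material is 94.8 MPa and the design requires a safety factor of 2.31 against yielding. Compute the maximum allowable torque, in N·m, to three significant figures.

T_allow = 41000 N·m

τ_allow = 94.8/2.31 = 41.04 MPa.
For a solid shaft T_allow = τ_allow·πd³/16; πd³/16 = π×172³/16 = 999100 mm³.
T_allow = 41.04×999100 = 4.100×10^7 N·mm = 41000 N·m.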